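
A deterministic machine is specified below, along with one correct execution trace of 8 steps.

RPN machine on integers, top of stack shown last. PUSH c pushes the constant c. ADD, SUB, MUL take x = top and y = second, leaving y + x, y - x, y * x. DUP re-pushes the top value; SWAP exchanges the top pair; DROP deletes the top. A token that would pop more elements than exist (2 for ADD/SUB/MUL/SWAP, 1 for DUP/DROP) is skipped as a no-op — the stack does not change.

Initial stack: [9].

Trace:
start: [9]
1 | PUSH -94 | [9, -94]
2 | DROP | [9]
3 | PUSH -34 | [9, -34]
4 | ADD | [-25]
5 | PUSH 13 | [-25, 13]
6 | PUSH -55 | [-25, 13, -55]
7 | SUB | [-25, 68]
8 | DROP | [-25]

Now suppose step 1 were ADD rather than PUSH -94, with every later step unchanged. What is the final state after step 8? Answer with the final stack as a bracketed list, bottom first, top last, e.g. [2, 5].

(re-executing from step 1 with the substitution; state before step 1: [9])
1 | ADD | [9]
2 | DROP | []
3 | PUSH -34 | [-34]
4 | ADD | [-34]
5 | PUSH 13 | [-34, 13]
6 | PUSH -55 | [-34, 13, -55]
7 | SUB | [-34, 68]
8 | DROP | [-34]

[-34]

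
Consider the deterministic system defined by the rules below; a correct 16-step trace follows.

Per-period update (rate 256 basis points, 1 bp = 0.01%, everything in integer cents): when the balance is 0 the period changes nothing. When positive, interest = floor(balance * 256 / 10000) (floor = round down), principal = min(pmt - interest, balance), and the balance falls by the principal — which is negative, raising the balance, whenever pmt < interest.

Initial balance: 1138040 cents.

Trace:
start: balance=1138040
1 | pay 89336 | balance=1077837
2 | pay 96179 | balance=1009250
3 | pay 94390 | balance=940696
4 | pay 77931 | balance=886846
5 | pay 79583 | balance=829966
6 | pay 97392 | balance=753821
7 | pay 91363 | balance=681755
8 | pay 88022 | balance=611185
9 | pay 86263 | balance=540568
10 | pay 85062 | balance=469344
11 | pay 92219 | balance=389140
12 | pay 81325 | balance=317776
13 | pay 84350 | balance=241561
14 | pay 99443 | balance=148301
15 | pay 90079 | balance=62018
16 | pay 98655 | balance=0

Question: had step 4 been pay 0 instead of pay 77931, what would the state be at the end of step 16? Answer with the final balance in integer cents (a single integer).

(re-executing from step 4 with the substitution; state before step 4: balance=940696)
4 | pay 0 | balance=964777
5 | pay 79583 | balance=909892
6 | pay 97392 | balance=835793
7 | pay 91363 | balance=765826
8 | pay 88022 | balance=697409
9 | pay 86263 | balance=628999
10 | pay 85062 | balance=560039
11 | pay 92219 | balance=482156
12 | pay 81325 | balance=413174
13 | pay 84350 | balance=339401
14 | pay 99443 | balance=248646
15 | pay 90079 | balance=164932
16 | pay 98655 | balance=70499

70499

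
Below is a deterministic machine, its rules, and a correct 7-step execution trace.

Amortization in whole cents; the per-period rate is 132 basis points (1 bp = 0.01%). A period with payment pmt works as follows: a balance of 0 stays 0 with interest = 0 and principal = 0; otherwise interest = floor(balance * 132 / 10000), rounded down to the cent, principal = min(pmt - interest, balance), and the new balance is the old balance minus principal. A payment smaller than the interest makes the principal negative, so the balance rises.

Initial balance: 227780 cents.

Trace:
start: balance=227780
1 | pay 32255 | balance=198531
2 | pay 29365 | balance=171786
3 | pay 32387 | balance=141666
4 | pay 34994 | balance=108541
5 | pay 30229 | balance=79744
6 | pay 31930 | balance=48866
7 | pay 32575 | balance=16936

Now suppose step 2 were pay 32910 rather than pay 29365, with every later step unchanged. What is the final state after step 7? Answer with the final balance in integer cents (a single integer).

(re-executing from step 2 with the substitution; state before step 2: balance=198531)
2 | pay 32910 | balance=168241
3 | pay 32387 | balance=138074
4 | pay 34994 | balance=104902
5 | pay 30229 | balance=76057
6 | pay 31930 | balance=45130
7 | pay 32575 | balance=13150

13150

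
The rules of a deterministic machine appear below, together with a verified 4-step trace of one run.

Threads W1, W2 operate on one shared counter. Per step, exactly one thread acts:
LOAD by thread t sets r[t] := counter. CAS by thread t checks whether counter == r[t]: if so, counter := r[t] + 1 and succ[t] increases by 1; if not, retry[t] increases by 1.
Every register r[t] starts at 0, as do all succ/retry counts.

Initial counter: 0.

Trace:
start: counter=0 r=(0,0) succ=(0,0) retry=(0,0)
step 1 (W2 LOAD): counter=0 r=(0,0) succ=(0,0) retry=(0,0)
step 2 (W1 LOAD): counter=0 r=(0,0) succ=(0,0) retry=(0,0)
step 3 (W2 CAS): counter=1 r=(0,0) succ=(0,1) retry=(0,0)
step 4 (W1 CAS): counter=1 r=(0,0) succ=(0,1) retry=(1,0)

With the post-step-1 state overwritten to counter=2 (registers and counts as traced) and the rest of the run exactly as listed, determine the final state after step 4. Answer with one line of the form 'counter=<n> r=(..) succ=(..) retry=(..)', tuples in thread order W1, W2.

state after step 1 := counter=2 r=(0,0) succ=(0,0) retry=(0,0)
step 2 (W1 LOAD): counter=2 r=(2,0) succ=(0,0) retry=(0,0)
step 3 (W2 CAS): counter=2 r=(2,0) succ=(0,0) retry=(0,1)
step 4 (W1 CAS): counter=3 r=(2,0) succ=(1,0) retry=(0,1)

counter=3 r=(2,0) succ=(1,0) retry=(0,1)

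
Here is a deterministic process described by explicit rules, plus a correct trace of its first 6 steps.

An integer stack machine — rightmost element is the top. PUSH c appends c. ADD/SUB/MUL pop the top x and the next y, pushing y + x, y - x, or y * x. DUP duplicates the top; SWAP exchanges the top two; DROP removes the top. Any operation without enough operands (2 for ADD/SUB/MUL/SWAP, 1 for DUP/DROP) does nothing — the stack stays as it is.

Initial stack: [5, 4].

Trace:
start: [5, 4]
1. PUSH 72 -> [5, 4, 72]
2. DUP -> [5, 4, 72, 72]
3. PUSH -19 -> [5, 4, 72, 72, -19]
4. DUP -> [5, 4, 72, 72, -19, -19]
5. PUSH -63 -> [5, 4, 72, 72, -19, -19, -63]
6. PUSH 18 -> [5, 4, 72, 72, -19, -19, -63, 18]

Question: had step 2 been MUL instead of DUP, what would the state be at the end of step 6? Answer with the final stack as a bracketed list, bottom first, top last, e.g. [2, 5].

[5, 288, -19, -19, -63, 18]

(re-executing from step 2 with the substitution; state before step 2: [5, 4, 72])
2. MUL -> [5, 288]
3. PUSH -19 -> [5, 288, -19]
4. DUP -> [5, 288, -19, -19]
5. PUSH -63 -> [5, 288, -19, -19, -63]
6. PUSH 18 -> [5, 288, -19, -19, -63, 18]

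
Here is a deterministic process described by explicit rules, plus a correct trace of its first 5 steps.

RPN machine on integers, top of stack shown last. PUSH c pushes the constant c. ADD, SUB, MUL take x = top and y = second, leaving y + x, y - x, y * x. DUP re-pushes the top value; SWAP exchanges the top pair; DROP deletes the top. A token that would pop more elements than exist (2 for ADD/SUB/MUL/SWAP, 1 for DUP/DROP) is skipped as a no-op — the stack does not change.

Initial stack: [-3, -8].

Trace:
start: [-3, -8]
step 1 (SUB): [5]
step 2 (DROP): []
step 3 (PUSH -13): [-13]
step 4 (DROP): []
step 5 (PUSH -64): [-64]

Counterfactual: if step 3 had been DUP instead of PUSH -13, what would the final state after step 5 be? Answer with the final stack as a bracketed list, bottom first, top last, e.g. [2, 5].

[-64]

(re-executing from step 3 with the substitution; state before step 3: [])
step 3 (DUP): []
step 4 (DROP): []
step 5 (PUSH -64): [-64]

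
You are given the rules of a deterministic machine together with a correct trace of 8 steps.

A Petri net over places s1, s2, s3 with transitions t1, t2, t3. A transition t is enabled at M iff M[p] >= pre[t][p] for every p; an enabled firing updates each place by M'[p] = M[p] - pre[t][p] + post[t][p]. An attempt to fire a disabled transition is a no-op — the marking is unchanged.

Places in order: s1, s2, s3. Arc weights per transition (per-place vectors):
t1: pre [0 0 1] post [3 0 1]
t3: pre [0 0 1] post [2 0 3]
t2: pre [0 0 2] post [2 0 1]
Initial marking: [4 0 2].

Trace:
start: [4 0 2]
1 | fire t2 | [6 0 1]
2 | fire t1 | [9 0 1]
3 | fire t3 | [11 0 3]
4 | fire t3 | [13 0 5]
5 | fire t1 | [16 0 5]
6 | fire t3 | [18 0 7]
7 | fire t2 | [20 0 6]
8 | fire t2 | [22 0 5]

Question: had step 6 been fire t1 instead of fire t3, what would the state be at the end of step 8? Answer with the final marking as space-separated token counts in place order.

(re-executing from step 6 with the substitution; state before step 6: [16 0 5])
6 | fire t1 | [19 0 5]
7 | fire t2 | [21 0 4]
8 | fire t2 | [23 0 3]

23 0 3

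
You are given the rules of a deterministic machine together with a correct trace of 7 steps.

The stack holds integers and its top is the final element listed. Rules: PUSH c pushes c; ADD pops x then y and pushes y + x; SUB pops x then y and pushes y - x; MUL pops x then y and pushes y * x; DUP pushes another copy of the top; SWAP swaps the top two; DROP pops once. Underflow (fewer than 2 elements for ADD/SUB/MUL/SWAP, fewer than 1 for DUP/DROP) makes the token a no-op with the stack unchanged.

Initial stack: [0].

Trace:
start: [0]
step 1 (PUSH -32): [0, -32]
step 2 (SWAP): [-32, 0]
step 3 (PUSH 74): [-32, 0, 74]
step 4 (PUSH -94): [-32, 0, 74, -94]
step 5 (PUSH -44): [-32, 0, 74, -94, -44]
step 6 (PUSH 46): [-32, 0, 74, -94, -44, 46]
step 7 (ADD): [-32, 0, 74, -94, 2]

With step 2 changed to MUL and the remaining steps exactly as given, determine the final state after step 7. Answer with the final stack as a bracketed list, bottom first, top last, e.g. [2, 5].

(re-executing from step 2 with the substitution; state before step 2: [0, -32])
step 2 (MUL): [0]
step 3 (PUSH 74): [0, 74]
step 4 (PUSH -94): [0, 74, -94]
step 5 (PUSH -44): [0, 74, -94, -44]
step 6 (PUSH 46): [0, 74, -94, -44, 46]
step 7 (ADD): [0, 74, -94, 2]

[0, 74, -94, 2]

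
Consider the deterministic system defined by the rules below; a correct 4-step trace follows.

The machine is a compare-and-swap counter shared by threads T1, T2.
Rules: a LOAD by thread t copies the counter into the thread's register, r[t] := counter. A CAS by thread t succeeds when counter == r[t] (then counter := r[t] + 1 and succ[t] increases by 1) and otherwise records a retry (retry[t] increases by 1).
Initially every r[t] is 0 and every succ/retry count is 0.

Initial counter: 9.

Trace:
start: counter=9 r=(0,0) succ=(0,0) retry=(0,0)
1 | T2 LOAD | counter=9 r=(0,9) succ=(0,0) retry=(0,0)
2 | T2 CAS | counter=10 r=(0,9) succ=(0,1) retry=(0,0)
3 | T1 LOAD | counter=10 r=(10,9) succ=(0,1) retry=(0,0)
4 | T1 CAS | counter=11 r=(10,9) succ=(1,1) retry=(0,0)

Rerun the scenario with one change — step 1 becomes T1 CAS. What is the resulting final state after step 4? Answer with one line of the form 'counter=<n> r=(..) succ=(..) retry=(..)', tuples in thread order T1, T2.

(re-executing from step 1 with the substitution; state before step 1: counter=9 r=(0,0) succ=(0,0) retry=(0,0))
1 | T1 CAS | counter=9 r=(0,0) succ=(0,0) retry=(1,0)
2 | T2 CAS | counter=9 r=(0,0) succ=(0,0) retry=(1,1)
3 | T1 LOAD | counter=9 r=(9,0) succ=(0,0) retry=(1,1)
4 | T1 CAS | counter=10 r=(9,0) succ=(1,0) retry=(1,1)

counter=10 r=(9,0) succ=(1,0) retry=(1,1)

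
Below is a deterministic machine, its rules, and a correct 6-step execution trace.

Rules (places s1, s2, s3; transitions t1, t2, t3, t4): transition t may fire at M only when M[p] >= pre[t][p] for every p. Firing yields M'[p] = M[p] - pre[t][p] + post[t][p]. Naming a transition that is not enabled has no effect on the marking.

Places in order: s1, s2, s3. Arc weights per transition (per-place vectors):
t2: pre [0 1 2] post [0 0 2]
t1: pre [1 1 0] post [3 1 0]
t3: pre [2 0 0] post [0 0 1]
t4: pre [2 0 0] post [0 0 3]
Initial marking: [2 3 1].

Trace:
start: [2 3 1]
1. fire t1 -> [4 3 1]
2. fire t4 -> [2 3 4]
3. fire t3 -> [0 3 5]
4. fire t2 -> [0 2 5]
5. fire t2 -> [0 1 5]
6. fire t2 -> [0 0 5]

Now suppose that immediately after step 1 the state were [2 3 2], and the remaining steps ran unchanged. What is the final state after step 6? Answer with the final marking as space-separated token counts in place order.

state after step 1 := [2 3 2]
2. fire t4 -> [0 3 5]
3. fire t3 -> [0 3 5]
4. fire t2 -> [0 2 5]
5. fire t2 -> [0 1 5]
6. fire t2 -> [0 0 5]

0 0 5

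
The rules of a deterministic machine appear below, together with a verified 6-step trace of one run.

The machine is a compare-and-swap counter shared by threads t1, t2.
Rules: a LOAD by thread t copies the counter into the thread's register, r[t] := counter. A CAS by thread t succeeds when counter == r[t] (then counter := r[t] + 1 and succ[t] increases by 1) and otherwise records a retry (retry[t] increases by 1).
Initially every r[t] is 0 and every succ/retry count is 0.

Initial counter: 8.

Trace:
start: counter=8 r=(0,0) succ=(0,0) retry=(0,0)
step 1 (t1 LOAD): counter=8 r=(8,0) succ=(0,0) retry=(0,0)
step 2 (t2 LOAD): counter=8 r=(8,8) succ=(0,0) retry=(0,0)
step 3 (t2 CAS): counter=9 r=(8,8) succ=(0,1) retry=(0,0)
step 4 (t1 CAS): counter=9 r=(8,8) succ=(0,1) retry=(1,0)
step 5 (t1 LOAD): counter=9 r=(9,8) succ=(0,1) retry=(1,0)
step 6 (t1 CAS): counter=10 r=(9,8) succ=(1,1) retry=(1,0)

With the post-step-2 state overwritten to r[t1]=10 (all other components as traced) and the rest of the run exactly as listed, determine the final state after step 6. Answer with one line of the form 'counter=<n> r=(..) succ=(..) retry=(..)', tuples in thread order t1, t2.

counter=10 r=(9,8) succ=(1,1) retry=(1,0)

state after step 2 := counter=8 r=(10,8) succ=(0,0) retry=(0,0)
step 3 (t2 CAS): counter=9 r=(10,8) succ=(0,1) retry=(0,0)
step 4 (t1 CAS): counter=9 r=(10,8) succ=(0,1) retry=(1,0)
step 5 (t1 LOAD): counter=9 r=(9,8) succ=(0,1) retry=(1,0)
step 6 (t1 CAS): counter=10 r=(9,8) succ=(1,1) retry=(1,0)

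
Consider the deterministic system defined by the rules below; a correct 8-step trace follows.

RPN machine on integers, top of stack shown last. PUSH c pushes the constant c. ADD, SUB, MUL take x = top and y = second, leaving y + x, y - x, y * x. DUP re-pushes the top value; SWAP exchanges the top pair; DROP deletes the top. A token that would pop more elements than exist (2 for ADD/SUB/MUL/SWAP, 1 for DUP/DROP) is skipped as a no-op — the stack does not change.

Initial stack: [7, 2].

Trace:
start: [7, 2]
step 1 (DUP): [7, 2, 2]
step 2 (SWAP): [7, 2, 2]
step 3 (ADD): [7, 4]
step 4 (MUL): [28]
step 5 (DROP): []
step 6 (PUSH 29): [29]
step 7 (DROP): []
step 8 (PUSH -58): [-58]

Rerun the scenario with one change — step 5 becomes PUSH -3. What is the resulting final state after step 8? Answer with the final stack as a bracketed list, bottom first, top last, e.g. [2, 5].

[28, -3, -58]

(re-executing from step 5 with the substitution; state before step 5: [28])
step 5 (PUSH -3): [28, -3]
step 6 (PUSH 29): [28, -3, 29]
step 7 (DROP): [28, -3]
step 8 (PUSH -58): [28, -3, -58]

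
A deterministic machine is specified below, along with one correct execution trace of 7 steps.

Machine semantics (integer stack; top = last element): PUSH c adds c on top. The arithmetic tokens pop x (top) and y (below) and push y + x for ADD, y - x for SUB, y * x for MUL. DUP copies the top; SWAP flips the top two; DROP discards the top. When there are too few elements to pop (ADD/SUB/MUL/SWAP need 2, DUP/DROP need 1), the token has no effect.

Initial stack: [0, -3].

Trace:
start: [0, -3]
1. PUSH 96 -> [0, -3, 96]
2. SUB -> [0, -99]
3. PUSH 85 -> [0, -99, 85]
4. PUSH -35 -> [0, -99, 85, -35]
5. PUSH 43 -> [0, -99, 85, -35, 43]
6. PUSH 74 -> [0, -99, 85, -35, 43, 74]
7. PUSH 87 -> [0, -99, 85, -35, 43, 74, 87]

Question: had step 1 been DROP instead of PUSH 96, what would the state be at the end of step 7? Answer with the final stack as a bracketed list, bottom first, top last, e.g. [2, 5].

[0, 85, -35, 43, 74, 87]

(re-executing from step 1 with the substitution; state before step 1: [0, -3])
1. DROP -> [0]
2. SUB -> [0]
3. PUSH 85 -> [0, 85]
4. PUSH -35 -> [0, 85, -35]
5. PUSH 43 -> [0, 85, -35, 43]
6. PUSH 74 -> [0, 85, -35, 43, 74]
7. PUSH 87 -> [0, 85, -35, 43, 74, 87]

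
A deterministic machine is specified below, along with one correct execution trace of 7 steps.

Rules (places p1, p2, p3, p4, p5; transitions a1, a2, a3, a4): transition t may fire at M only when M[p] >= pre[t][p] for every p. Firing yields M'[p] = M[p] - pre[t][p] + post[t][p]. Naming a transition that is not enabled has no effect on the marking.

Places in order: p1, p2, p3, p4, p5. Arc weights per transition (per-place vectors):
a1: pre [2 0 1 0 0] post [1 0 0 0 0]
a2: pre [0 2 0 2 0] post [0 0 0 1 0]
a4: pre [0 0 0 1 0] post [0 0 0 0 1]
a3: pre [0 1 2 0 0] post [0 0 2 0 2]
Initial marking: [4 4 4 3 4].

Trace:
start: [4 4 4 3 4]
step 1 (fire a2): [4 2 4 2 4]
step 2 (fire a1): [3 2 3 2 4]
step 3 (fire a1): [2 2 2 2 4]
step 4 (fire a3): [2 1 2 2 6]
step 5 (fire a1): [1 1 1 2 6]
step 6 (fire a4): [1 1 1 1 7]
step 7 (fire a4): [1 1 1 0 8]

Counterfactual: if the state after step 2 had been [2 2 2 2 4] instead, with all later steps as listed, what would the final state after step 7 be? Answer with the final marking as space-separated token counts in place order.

1 2 1 0 6

state after step 2 := [2 2 2 2 4]
step 3 (fire a1): [1 2 1 2 4]
step 4 (fire a3): [1 2 1 2 4]
step 5 (fire a1): [1 2 1 2 4]
step 6 (fire a4): [1 2 1 1 5]
step 7 (fire a4): [1 2 1 0 6]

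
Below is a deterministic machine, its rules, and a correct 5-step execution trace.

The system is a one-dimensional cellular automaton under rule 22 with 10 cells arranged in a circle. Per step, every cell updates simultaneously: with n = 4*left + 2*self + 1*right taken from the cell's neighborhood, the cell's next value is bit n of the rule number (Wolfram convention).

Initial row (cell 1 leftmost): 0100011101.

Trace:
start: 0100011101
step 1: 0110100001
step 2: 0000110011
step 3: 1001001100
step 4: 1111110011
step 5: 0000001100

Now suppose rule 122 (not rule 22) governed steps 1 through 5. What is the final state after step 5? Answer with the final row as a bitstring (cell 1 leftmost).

0000110110

(re-executing steps 1..5 under rule 122; state before step 1: 0100011101)
step 1: 1010110110
step 2: 0101111111
step 3: 1011000001
step 4: 1111100011
step 5: 0000110110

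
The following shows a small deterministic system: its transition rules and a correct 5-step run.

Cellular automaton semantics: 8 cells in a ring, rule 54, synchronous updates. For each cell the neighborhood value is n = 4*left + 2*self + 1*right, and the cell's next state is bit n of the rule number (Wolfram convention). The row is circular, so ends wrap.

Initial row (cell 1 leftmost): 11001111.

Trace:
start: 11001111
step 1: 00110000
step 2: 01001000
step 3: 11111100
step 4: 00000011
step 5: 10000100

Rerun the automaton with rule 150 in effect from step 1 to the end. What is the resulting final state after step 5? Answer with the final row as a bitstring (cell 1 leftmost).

10110111

(re-executing steps 1..5 under rule 150; state before step 1: 11001111)
step 1: 10110111
step 2: 00000011
step 3: 10000100
step 4: 11001111
step 5: 10110111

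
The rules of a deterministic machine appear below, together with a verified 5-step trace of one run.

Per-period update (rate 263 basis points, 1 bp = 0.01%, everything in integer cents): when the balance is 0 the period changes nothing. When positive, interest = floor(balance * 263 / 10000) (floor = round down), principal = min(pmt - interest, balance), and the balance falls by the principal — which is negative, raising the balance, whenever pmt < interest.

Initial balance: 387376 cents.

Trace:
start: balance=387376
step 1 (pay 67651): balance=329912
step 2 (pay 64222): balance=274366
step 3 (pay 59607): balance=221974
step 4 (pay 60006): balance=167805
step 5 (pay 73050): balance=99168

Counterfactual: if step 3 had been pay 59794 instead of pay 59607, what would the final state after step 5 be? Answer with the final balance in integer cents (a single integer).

98971

(re-executing from step 3 with the substitution; state before step 3: balance=274366)
step 3 (pay 59794): balance=221787
step 4 (pay 60006): balance=167613
step 5 (pay 73050): balance=98971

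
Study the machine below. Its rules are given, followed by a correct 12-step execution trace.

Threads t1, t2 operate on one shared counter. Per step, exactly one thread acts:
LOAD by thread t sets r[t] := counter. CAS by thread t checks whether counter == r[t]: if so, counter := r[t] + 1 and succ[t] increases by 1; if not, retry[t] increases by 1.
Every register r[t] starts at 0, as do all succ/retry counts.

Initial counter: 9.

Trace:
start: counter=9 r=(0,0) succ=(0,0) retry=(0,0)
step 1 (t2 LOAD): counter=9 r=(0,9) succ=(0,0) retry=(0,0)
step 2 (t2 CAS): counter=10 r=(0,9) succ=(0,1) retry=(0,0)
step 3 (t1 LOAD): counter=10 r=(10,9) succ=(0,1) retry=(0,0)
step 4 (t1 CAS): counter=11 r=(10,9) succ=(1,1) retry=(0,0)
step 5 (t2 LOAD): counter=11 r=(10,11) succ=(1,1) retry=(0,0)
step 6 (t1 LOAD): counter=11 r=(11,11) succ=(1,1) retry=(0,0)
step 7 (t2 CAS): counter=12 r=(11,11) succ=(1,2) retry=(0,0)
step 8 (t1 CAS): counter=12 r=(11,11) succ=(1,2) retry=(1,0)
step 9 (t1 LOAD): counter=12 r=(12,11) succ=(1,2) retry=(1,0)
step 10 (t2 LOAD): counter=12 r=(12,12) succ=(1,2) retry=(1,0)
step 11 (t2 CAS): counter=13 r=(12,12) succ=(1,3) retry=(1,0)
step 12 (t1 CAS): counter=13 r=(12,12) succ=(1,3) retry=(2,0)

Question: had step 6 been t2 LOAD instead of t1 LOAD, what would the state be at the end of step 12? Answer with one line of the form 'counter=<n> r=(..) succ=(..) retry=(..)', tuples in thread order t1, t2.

counter=13 r=(12,12) succ=(1,3) retry=(2,0)

(re-executing from step 6 with the substitution; state before step 6: counter=11 r=(10,11) succ=(1,1) retry=(0,0))
step 6 (t2 LOAD): counter=11 r=(10,11) succ=(1,1) retry=(0,0)
step 7 (t2 CAS): counter=12 r=(10,11) succ=(1,2) retry=(0,0)
step 8 (t1 CAS): counter=12 r=(10,11) succ=(1,2) retry=(1,0)
step 9 (t1 LOAD): counter=12 r=(12,11) succ=(1,2) retry=(1,0)
step 10 (t2 LOAD): counter=12 r=(12,12) succ=(1,2) retry=(1,0)
step 11 (t2 CAS): counter=13 r=(12,12) succ=(1,3) retry=(1,0)
step 12 (t1 CAS): counter=13 r=(12,12) succ=(1,3) retry=(2,0)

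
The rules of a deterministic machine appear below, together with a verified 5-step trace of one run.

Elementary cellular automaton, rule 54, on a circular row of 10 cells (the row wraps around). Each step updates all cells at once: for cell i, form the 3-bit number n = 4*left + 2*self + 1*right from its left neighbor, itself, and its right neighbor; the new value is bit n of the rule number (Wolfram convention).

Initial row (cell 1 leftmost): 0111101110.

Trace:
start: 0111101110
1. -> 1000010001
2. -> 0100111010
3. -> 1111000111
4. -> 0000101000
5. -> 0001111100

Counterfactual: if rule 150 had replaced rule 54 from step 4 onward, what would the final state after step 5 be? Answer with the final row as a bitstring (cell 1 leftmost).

1100101001

(re-executing steps 4..5 under rule 150; state before step 4: 1111000111)
4. -> 1110101011
5. -> 1100101001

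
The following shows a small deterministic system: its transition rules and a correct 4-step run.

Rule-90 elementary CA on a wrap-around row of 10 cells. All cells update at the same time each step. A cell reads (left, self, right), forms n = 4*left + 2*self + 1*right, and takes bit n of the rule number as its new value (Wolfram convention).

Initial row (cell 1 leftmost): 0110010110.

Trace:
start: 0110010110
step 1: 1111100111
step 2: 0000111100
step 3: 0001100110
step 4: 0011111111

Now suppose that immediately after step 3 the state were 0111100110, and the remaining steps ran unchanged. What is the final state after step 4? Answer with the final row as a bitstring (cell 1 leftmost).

state after step 3 := 0111100110
step 4: 1100111111

1100111111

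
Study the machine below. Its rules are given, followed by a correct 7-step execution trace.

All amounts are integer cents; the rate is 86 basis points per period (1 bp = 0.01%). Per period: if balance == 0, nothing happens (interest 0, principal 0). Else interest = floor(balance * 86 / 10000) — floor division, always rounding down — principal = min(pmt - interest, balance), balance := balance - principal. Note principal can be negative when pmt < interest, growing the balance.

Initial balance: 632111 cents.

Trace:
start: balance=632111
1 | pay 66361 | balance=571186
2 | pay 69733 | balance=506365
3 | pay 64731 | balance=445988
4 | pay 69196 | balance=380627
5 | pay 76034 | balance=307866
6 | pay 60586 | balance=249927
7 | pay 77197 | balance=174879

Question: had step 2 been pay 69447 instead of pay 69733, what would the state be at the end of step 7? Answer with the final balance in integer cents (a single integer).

175177

(re-executing from step 2 with the substitution; state before step 2: balance=571186)
2 | pay 69447 | balance=506651
3 | pay 64731 | balance=446277
4 | pay 69196 | balance=380918
5 | pay 76034 | balance=308159
6 | pay 60586 | balance=250223
7 | pay 77197 | balance=175177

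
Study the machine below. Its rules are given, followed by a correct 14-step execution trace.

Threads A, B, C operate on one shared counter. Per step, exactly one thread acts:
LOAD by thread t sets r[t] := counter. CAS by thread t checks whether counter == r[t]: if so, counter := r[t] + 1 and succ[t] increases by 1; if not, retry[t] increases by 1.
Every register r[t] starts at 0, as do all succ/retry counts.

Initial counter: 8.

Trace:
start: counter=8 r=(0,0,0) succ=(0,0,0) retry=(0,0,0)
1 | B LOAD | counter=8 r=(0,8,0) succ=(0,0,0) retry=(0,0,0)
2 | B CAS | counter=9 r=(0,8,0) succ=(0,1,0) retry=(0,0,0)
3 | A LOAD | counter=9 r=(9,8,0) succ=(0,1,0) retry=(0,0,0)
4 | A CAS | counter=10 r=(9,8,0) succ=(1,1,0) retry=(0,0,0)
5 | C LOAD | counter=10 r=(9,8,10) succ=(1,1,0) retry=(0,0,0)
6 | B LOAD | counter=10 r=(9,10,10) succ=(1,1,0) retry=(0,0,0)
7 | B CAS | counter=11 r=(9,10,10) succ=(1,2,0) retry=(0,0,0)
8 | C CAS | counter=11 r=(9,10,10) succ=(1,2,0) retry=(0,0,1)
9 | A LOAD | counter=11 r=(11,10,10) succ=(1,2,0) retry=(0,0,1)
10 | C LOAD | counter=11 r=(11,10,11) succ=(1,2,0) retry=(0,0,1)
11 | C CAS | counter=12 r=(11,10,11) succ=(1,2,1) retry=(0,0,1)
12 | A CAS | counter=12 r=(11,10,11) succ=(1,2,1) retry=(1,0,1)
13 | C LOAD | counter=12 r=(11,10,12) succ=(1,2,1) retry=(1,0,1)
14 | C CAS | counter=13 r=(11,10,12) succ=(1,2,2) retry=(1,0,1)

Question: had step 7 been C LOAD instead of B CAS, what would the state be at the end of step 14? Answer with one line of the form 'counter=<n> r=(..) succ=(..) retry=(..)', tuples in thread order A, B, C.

counter=13 r=(11,10,12) succ=(1,1,3) retry=(1,0,0)

(re-executing from step 7 with the substitution; state before step 7: counter=10 r=(9,10,10) succ=(1,1,0) retry=(0,0,0))
7 | C LOAD | counter=10 r=(9,10,10) succ=(1,1,0) retry=(0,0,0)
8 | C CAS | counter=11 r=(9,10,10) succ=(1,1,1) retry=(0,0,0)
9 | A LOAD | counter=11 r=(11,10,10) succ=(1,1,1) retry=(0,0,0)
10 | C LOAD | counter=11 r=(11,10,11) succ=(1,1,1) retry=(0,0,0)
11 | C CAS | counter=12 r=(11,10,11) succ=(1,1,2) retry=(0,0,0)
12 | A CAS | counter=12 r=(11,10,11) succ=(1,1,2) retry=(1,0,0)
13 | C LOAD | counter=12 r=(11,10,12) succ=(1,1,2) retry=(1,0,0)
14 | C CAS | counter=13 r=(11,10,12) succ=(1,1,3) retry=(1,0,0)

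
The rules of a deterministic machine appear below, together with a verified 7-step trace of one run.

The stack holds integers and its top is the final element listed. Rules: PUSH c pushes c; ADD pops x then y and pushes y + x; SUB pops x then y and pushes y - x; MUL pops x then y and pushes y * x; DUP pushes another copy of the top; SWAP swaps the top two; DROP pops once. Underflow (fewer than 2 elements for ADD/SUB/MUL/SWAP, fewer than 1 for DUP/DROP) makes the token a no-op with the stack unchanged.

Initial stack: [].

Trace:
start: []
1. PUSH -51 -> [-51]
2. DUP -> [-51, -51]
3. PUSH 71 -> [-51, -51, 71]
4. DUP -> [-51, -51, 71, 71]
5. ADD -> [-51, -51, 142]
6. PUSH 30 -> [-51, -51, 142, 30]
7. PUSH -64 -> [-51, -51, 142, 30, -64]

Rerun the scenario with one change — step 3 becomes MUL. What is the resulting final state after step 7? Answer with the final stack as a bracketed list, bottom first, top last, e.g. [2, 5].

[5202, 30, -64]

(re-executing from step 3 with the substitution; state before step 3: [-51, -51])
3. MUL -> [2601]
4. DUP -> [2601, 2601]
5. ADD -> [5202]
6. PUSH 30 -> [5202, 30]
7. PUSH -64 -> [5202, 30, -64]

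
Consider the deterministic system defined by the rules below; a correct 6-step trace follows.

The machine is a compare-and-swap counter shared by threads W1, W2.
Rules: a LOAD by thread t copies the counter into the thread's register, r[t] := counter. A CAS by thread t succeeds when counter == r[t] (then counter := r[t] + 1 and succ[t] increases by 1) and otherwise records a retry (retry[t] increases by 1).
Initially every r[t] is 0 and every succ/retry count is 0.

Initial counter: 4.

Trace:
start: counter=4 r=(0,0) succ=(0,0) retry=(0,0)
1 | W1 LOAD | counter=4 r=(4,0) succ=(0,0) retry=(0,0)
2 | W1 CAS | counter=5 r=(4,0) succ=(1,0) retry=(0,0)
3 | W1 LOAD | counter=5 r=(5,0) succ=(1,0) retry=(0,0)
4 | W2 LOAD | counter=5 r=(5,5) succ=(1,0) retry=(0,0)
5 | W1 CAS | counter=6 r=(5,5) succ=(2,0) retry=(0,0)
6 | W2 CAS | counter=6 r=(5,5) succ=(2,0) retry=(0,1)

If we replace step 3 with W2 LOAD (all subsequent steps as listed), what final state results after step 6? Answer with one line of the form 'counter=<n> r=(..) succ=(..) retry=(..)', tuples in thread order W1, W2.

counter=6 r=(4,5) succ=(1,1) retry=(1,0)

(re-executing from step 3 with the substitution; state before step 3: counter=5 r=(4,0) succ=(1,0) retry=(0,0))
3 | W2 LOAD | counter=5 r=(4,5) succ=(1,0) retry=(0,0)
4 | W2 LOAD | counter=5 r=(4,5) succ=(1,0) retry=(0,0)
5 | W1 CAS | counter=5 r=(4,5) succ=(1,0) retry=(1,0)
6 | W2 CAS | counter=6 r=(4,5) succ=(1,1) retry=(1,0)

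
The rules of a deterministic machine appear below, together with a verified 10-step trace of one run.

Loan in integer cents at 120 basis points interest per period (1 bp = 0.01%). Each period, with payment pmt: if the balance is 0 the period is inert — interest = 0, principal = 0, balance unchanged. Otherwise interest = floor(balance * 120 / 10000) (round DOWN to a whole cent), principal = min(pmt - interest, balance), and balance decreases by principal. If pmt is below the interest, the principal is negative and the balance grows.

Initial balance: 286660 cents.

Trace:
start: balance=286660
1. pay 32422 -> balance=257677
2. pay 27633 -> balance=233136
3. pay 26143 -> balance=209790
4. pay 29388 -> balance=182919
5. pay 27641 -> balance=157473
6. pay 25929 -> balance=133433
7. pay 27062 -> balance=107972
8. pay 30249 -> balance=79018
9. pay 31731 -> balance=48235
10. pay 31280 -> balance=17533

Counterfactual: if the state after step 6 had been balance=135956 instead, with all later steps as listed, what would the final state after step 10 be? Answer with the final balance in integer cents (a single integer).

state after step 6 := balance=135956
7. pay 27062 -> balance=110525
8. pay 30249 -> balance=81602
9. pay 31731 -> balance=50850
10. pay 31280 -> balance=20180

20180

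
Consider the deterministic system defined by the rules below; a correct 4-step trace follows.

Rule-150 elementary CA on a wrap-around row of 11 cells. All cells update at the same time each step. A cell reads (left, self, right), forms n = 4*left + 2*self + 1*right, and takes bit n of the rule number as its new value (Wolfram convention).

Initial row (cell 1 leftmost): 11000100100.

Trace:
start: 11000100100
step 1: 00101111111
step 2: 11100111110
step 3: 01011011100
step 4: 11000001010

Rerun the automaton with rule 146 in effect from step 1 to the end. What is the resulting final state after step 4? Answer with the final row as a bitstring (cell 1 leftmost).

(re-executing steps 1..4 under rule 146; state before step 1: 11000100100)
step 1: 00101011011
step 2: 11000000000
step 3: 00100000001
step 4: 11010000010

11010000010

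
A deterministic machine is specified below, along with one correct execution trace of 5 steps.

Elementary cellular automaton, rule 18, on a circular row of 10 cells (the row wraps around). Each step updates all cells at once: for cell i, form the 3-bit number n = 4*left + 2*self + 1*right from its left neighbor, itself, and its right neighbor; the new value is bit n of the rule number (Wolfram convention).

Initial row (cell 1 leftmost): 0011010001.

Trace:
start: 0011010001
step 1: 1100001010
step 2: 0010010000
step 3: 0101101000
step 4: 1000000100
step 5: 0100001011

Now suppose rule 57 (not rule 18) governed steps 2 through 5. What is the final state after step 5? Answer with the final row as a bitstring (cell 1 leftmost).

1010100101

(re-executing steps 2..5 under rule 57; state before step 2: 1100001010)
step 2: 1011100101
step 3: 0110010011
step 4: 1101001010
step 5: 1010100101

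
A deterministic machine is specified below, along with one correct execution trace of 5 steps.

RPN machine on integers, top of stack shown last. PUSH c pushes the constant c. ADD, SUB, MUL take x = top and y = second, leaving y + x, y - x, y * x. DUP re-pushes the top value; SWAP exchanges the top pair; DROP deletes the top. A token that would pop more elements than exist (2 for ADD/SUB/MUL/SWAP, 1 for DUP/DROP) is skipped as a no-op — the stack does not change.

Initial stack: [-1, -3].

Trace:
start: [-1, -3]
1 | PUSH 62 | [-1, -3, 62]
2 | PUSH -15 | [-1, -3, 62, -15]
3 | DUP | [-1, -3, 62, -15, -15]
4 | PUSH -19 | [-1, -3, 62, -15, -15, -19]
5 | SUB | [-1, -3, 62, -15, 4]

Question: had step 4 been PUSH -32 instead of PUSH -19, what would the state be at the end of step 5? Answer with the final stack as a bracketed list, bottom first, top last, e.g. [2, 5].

(re-executing from step 4 with the substitution; state before step 4: [-1, -3, 62, -15, -15])
4 | PUSH -32 | [-1, -3, 62, -15, -15, -32]
5 | SUB | [-1, -3, 62, -15, 17]

[-1, -3, 62, -15, 17]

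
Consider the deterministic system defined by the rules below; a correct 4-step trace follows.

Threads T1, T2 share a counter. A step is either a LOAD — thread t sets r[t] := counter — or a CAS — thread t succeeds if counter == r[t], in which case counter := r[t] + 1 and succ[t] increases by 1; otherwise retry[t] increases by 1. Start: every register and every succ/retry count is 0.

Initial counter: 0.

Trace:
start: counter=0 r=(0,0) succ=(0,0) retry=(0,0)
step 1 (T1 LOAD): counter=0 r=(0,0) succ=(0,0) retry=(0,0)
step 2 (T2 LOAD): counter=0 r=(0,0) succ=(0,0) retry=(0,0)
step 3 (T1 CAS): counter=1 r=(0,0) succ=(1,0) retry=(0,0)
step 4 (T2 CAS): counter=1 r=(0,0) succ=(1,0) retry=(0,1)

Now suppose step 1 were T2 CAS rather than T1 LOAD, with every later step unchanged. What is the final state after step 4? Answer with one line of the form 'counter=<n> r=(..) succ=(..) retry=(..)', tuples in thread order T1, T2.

(re-executing from step 1 with the substitution; state before step 1: counter=0 r=(0,0) succ=(0,0) retry=(0,0))
step 1 (T2 CAS): counter=1 r=(0,0) succ=(0,1) retry=(0,0)
step 2 (T2 LOAD): counter=1 r=(0,1) succ=(0,1) retry=(0,0)
step 3 (T1 CAS): counter=1 r=(0,1) succ=(0,1) retry=(1,0)
step 4 (T2 CAS): counter=2 r=(0,1) succ=(0,2) retry=(1,0)

counter=2 r=(0,1) succ=(0,2) retry=(1,0)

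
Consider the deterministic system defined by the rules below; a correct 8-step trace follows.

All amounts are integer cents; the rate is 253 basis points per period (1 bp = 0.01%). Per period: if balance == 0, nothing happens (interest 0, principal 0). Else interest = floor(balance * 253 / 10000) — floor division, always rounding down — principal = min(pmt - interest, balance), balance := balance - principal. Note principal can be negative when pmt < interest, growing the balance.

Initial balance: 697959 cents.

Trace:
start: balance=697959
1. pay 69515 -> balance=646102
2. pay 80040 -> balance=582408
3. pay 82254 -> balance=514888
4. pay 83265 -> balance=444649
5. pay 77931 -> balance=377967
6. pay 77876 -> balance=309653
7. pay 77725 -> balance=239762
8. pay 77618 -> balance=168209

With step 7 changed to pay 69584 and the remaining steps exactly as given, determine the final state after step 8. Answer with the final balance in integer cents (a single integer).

176556

(re-executing from step 7 with the substitution; state before step 7: balance=309653)
7. pay 69584 -> balance=247903
8. pay 77618 -> balance=176556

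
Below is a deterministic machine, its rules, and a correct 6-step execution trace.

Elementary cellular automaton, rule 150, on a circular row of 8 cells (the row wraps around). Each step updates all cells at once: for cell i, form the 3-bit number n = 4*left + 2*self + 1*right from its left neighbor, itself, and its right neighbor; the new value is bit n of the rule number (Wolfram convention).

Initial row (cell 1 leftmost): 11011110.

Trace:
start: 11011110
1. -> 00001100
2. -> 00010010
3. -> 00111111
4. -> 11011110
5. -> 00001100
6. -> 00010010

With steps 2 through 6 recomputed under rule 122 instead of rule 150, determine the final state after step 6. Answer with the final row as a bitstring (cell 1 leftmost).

(re-executing steps 2..6 under rule 122; state before step 2: 00001100)
2. -> 00011110
3. -> 00110011
4. -> 11111111
5. -> 00000000
6. -> 00000000

00000000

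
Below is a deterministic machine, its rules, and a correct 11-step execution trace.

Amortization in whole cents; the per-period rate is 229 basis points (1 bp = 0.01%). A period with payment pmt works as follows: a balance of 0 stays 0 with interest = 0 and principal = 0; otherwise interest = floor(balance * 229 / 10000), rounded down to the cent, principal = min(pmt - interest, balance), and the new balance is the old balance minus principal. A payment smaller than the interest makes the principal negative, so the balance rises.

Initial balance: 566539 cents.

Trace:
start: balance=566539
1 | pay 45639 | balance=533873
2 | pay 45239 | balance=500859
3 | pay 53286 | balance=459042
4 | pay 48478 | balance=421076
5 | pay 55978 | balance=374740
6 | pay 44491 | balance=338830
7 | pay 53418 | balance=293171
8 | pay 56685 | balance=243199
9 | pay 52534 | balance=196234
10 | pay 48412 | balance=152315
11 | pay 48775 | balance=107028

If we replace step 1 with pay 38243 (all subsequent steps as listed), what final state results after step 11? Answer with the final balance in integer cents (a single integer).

116301

(re-executing from step 1 with the substitution; state before step 1: balance=566539)
1 | pay 38243 | balance=541269
2 | pay 45239 | balance=508425
3 | pay 53286 | balance=466781
4 | pay 48478 | balance=428992
5 | pay 55978 | balance=382837
6 | pay 44491 | balance=347112
7 | pay 53418 | balance=301642
8 | pay 56685 | balance=251864
9 | pay 52534 | balance=205097
10 | pay 48412 | balance=161381
11 | pay 48775 | balance=116301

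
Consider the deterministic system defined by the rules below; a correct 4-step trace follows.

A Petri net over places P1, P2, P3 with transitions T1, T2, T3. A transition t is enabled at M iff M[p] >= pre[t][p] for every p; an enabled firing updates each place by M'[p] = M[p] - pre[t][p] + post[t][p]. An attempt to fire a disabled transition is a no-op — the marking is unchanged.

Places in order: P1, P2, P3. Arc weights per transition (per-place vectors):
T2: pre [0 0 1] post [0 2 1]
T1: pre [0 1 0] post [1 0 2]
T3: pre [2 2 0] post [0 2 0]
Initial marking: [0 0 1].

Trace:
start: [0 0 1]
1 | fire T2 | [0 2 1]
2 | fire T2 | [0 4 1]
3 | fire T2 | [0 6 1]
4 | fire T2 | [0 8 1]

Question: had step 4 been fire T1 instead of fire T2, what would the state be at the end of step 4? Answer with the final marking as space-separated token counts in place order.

1 5 3

(re-executing from step 4 with the substitution; state before step 4: [0 6 1])
4 | fire T1 | [1 5 3]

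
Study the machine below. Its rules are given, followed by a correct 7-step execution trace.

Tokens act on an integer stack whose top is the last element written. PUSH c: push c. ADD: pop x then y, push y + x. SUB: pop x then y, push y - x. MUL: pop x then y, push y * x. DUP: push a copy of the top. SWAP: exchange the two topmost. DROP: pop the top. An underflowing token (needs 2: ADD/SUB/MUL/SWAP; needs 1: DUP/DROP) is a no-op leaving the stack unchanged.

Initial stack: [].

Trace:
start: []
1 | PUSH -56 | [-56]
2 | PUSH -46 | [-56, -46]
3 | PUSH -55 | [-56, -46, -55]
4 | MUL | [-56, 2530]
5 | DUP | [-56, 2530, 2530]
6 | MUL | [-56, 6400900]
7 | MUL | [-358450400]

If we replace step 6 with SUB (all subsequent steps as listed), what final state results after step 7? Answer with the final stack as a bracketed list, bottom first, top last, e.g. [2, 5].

[0]

(re-executing from step 6 with the substitution; state before step 6: [-56, 2530, 2530])
6 | SUB | [-56, 0]
7 | MUL | [0]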